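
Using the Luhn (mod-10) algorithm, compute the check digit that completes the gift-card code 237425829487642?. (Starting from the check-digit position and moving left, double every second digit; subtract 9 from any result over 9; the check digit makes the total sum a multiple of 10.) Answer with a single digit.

8

Partial digits right→left: 2 4 6 7 8 4 9 2 8 5 2 4 7 3 2
Double every second digit counting from the check-digit position (so the 1st, 3rd, 5th, ... of the partial from the right).
  doubled (with −9 where >9): 4 3 7 9 7 4 5 4 → sum 43
  kept as-is: 4 7 4 2 5 4 3 → sum 29
Total = 43 + 29 = 72.
Check digit = (10 − (72 mod 10)) mod 10 = 8.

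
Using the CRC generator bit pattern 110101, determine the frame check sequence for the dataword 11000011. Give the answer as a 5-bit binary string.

Append 5 zeros: 1100001100000. Divide by 110101 (XOR where the leading bit is 1):
  pos 0: 110000 XOR 110101 = 000101
  pos 3: 101110 XOR 110101 = 011011
  pos 4: 110110 XOR 110101 = 000011
Remainder (last 5 bits) = 11000. This is the CRC / FCS.

11000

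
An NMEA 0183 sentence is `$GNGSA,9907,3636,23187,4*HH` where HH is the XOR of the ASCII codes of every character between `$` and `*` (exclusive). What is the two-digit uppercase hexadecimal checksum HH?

XOR the ASCII codes of the payload characters:
  'G' = 0x47 → acc = 0x47
  'N' = 0x4E → acc = 0x09
  'G' = 0x47 → acc = 0x4E
  'S' = 0x53 → acc = 0x1D
  'A' = 0x41 → acc = 0x5C
  ',' = 0x2C → acc = 0x70
  '9' = 0x39 → acc = 0x49
  '9' = 0x39 → acc = 0x70
  '0' = 0x30 → acc = 0x40
  '7' = 0x37 → acc = 0x77
  ',' = 0x2C → acc = 0x5B
  '3' = 0x33 → acc = 0x68
  '6' = 0x36 → acc = 0x5E
  '3' = 0x33 → acc = 0x6D
  '6' = 0x36 → acc = 0x5B
  ',' = 0x2C → acc = 0x77
  '2' = 0x32 → acc = 0x45
  '3' = 0x33 → acc = 0x76
  '1' = 0x31 → acc = 0x47
  '8' = 0x38 → acc = 0x7F
  '7' = 0x37 → acc = 0x48
  ',' = 0x2C → acc = 0x64
  '4' = 0x34 → acc = 0x50
Checksum = 0x50.

50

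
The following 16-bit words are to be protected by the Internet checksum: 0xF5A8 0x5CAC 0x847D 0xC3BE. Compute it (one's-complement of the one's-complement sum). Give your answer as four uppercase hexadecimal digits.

One's-complement addition (fold any carry out of bit 15 back into bit 0):
  0xF5A8 + 0x5CAC = 0x15254 → wrap carry → 0x5255
  0x5255 + 0x847D = 0x0D6D2
  0xD6D2 + 0xC3BE = 0x19A90 → wrap carry → 0x9A91
One's-complement sum = 0x9A91.
Checksum = ~0x9A91 & 0xFFFF = 0x656E.

656E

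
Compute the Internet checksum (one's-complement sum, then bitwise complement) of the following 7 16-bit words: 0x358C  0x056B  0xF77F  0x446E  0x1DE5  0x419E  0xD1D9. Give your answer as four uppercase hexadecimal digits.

57BD

One's-complement addition (fold any carry out of bit 15 back into bit 0):
  0x358C + 0x056B = 0x03AF7
  0x3AF7 + 0xF77F = 0x13276 → wrap carry → 0x3277
  0x3277 + 0x446E = 0x076E5
  0x76E5 + 0x1DE5 = 0x094CA
  0x94CA + 0x419E = 0x0D668
  0xD668 + 0xD1D9 = 0x1A841 → wrap carry → 0xA842
One's-complement sum = 0xA842.
Checksum = ~0xA842 & 0xFFFF = 0x57BD.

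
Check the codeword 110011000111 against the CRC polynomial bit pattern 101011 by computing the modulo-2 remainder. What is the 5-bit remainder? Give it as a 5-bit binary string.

Modulo-2 division of 110011000111 by 101011:
  pos 0: 110011 XOR 101011 = 011000
  pos 1: 110000 XOR 101011 = 011011
  pos 2: 110110 XOR 101011 = 011101
  pos 3: 111010 XOR 101011 = 010001
  pos 4: 100011 XOR 101011 = 001000
  pos 6: 100011 XOR 101011 = 001000
Remainder = 01000 (nonzero — an error is detected).

01000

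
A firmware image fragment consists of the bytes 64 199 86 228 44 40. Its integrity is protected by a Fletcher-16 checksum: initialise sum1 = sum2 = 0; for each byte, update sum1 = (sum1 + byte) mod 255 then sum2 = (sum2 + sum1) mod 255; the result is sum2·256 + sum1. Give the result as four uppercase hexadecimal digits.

F097

Running sums (mod 255):
  after byte 0 (64): sum1=64, sum2=64
  after byte 1 (199): sum1=8, sum2=72
  after byte 2 (86): sum1=94, sum2=166
  after byte 3 (228): sum1=67, sum2=233
  after byte 4 (44): sum1=111, sum2=89
  after byte 5 (40): sum1=151, sum2=240
Checksum = sum2·256 + sum1 = 240·256 + 151 = 61591 = 0xF097.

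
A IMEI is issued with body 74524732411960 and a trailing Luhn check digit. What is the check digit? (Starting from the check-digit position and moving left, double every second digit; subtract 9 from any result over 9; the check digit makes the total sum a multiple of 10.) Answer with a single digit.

Partial digits right→left: 0 6 9 1 1 4 2 3 7 4 2 5 4 7
Double every second digit counting from the check-digit position (so the 1st, 3rd, 5th, ... of the partial from the right).
  doubled (with −9 where >9): 0 9 2 4 5 4 8 → sum 32
  kept as-is: 6 1 4 3 4 5 7 → sum 30
Total = 32 + 30 = 62.
Check digit = (10 − (62 mod 10)) mod 10 = 8.

8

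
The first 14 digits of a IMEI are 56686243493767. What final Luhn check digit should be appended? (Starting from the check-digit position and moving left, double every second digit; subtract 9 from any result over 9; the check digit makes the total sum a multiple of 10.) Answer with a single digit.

Partial digits right→left: 7 6 7 3 9 4 3 4 2 6 8 6 6 5
Double every second digit counting from the check-digit position (so the 1st, 3rd, 5th, ... of the partial from the right).
  doubled (with −9 where >9): 5 5 9 6 4 7 3 → sum 39
  kept as-is: 6 3 4 4 6 6 5 → sum 34
Total = 39 + 34 = 73.
Check digit = (10 − (73 mod 10)) mod 10 = 7.

7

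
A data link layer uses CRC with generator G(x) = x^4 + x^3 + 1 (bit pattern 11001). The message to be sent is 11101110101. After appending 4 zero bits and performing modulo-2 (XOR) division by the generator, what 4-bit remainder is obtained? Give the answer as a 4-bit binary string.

Append 4 zeros: 111011101010000. Divide by 11001 (XOR where the leading bit is 1):
  pos 0: 11101 XOR 11001 = 00100
  pos 2: 10011 XOR 11001 = 01010
  pos 3: 10100 XOR 11001 = 01101
  pos 4: 11011 XOR 11001 = 00010
  pos 7: 10010 XOR 11001 = 01011
  pos 8: 10110 XOR 11001 = 01111
  pos 9: 11110 XOR 11001 = 00111
Remainder (last 4 bits) = 1110. This is the CRC / FCS.

1110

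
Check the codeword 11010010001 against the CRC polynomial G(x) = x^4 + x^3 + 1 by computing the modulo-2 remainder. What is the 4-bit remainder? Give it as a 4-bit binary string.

0000

Modulo-2 division of 11010010001 by 11001:
  pos 0: 11010 XOR 11001 = 00011
  pos 3: 11010 XOR 11001 = 00011
  pos 6: 11001 XOR 11001 = 00000
Remainder = 0000 (zero — the frame passes the CRC check).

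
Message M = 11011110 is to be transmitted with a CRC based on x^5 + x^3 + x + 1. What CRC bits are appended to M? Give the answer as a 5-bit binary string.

10100

Append 5 zeros: 1101111000000. Divide by 101011 (XOR where the leading bit is 1):
  pos 0: 110111 XOR 101011 = 011100
  pos 1: 111001 XOR 101011 = 010010
  pos 2: 100100 XOR 101011 = 001111
  pos 4: 111100 XOR 101011 = 010111
  pos 5: 101110 XOR 101011 = 000101
Remainder (last 5 bits) = 10100. This is the CRC / FCS.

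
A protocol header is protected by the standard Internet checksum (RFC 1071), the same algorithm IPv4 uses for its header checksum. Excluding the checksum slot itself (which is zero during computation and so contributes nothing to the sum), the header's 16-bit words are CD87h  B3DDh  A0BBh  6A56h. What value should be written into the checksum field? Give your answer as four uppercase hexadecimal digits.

One's-complement addition (fold any carry out of bit 15 back into bit 0):
  0xCD87 + 0xB3DD = 0x18164 → wrap carry → 0x8165
  0x8165 + 0xA0BB = 0x12220 → wrap carry → 0x2221
  0x2221 + 0x6A56 = 0x08C77
One's-complement sum = 0x8C77.
Checksum = ~0x8C77 & 0xFFFF = 0x7388.

7388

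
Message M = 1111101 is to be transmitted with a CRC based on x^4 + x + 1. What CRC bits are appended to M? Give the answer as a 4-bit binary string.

1100

Append 4 zeros: 11111010000. Divide by 10011 (XOR where the leading bit is 1):
  pos 0: 11111 XOR 10011 = 01100
  pos 1: 11000 XOR 10011 = 01011
  pos 2: 10111 XOR 10011 = 00100
  pos 4: 10000 XOR 10011 = 00011
Remainder (last 4 bits) = 1100. This is the CRC / FCS.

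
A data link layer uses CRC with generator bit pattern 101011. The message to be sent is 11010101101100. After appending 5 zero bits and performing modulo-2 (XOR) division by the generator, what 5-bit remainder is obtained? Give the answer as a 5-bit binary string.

Append 5 zeros: 1101010110110000000. Divide by 101011 (XOR where the leading bit is 1):
  pos 0: 110101 XOR 101011 = 011110
  pos 1: 111100 XOR 101011 = 010111
  pos 2: 101111 XOR 101011 = 000100
  pos 5: 100101 XOR 101011 = 001110
  pos 7: 111010 XOR 101011 = 010001
  pos 8: 100010 XOR 101011 = 001001
  pos 10: 100100 XOR 101011 = 001111
  pos 12: 111100 XOR 101011 = 010111
  pos 13: 101110 XOR 101011 = 000101
Remainder (last 5 bits) = 00101. This is the CRC / FCS.

00101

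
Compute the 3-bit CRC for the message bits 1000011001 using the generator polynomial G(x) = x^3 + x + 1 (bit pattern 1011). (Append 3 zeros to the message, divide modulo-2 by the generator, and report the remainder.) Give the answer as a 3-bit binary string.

Append 3 zeros: 1000011001000. Divide by 1011 (XOR where the leading bit is 1):
  pos 0: 1000 XOR 1011 = 0011
  pos 2: 1101 XOR 1011 = 0110
  pos 3: 1101 XOR 1011 = 0110
  pos 4: 1100 XOR 1011 = 0111
  pos 5: 1110 XOR 1011 = 0101
  pos 6: 1011 XOR 1011 = 0000
Remainder (last 3 bits) = 000. This is the CRC / FCS.

000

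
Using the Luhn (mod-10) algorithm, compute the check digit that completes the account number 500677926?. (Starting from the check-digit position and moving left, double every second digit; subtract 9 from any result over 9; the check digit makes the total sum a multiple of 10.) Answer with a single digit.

7

Partial digits right→left: 6 2 9 7 7 6 0 0 5
Double every second digit counting from the check-digit position (so the 1st, 3rd, 5th, ... of the partial from the right).
  doubled (with −9 where >9): 3 9 5 0 1 → sum 18
  kept as-is: 2 7 6 0 → sum 15
Total = 18 + 15 = 33.
Check digit = (10 − (33 mod 10)) mod 10 = 7.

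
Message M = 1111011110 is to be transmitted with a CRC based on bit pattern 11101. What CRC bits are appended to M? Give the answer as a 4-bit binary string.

Append 4 zeros: 11110111100000. Divide by 11101 (XOR where the leading bit is 1):
  pos 0: 11110 XOR 11101 = 00011
  pos 3: 11111 XOR 11101 = 00010
  pos 6: 10100 XOR 11101 = 01001
  pos 7: 10010 XOR 11101 = 01111
  pos 8: 11110 XOR 11101 = 00011
Remainder (last 4 bits) = 0110. This is the CRC / FCS.

0110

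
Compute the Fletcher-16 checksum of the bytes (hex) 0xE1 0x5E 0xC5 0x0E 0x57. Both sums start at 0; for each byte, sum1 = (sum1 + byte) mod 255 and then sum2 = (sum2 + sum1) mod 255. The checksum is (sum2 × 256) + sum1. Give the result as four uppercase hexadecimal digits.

Running sums (mod 255):
  after byte 0 (0xE1): sum1=225, sum2=225
  after byte 1 (0x5E): sum1=64, sum2=34
  after byte 2 (0xC5): sum1=6, sum2=40
  after byte 3 (0x0E): sum1=20, sum2=60
  after byte 4 (0x57): sum1=107, sum2=167
Checksum = sum2·256 + sum1 = 167·256 + 107 = 42859 = 0xA76B.

A76B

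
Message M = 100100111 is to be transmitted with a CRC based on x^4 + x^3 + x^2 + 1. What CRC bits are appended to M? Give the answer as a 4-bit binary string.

0111

Append 4 zeros: 1001001110000. Divide by 11101 (XOR where the leading bit is 1):
  pos 0: 10010 XOR 11101 = 01111
  pos 1: 11110 XOR 11101 = 00011
  pos 4: 11111 XOR 11101 = 00010
  pos 7: 10000 XOR 11101 = 01101
  pos 8: 11010 XOR 11101 = 00111
Remainder (last 4 bits) = 0111. This is the CRC / FCS.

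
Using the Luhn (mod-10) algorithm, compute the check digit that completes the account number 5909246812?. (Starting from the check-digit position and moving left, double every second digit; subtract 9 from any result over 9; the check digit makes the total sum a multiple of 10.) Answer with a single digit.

9

Partial digits right→left: 2 1 8 6 4 2 9 0 9 5
Double every second digit counting from the check-digit position (so the 1st, 3rd, 5th, ... of the partial from the right).
  doubled (with −9 where >9): 4 7 8 9 9 → sum 37
  kept as-is: 1 6 2 0 5 → sum 14
Total = 37 + 14 = 51.
Check digit = (10 − (51 mod 10)) mod 10 = 9.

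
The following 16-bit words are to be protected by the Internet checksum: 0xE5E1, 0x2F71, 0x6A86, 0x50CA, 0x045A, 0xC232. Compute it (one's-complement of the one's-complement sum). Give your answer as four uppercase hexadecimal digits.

68CF

One's-complement addition (fold any carry out of bit 15 back into bit 0):
  0xE5E1 + 0x2F71 = 0x11552 → wrap carry → 0x1553
  0x1553 + 0x6A86 = 0x07FD9
  0x7FD9 + 0x50CA = 0x0D0A3
  0xD0A3 + 0x045A = 0x0D4FD
  0xD4FD + 0xC232 = 0x1972F → wrap carry → 0x9730
One's-complement sum = 0x9730.
Checksum = ~0x9730 & 0xFFFF = 0x68CF.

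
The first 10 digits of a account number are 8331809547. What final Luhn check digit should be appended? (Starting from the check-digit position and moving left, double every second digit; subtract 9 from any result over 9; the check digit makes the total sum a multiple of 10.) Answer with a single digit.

4

Partial digits right→left: 7 4 5 9 0 8 1 3 3 8
Double every second digit counting from the check-digit position (so the 1st, 3rd, 5th, ... of the partial from the right).
  doubled (with −9 where >9): 5 1 0 2 6 → sum 14
  kept as-is: 4 9 8 3 8 → sum 32
Total = 14 + 32 = 46.
Check digit = (10 − (46 mod 10)) mod 10 = 4.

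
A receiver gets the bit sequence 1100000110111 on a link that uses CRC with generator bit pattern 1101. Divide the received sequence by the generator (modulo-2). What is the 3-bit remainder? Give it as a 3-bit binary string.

111

Modulo-2 division of 1100000110111 by 1101:
  pos 0: 1100 XOR 1101 = 0001
  pos 3: 1000 XOR 1101 = 0101
  pos 4: 1011 XOR 1101 = 0110
  pos 5: 1101 XOR 1101 = 0000
Remainder = 111 (nonzero — an error is detected).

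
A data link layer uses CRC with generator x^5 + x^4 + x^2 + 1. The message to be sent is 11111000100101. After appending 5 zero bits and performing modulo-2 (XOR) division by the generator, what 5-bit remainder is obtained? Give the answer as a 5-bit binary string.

01100

Append 5 zeros: 1111100010010100000. Divide by 110101 (XOR where the leading bit is 1):
  pos 0: 111110 XOR 110101 = 001011
  pos 2: 101100 XOR 110101 = 011001
  pos 3: 110011 XOR 110101 = 000110
  pos 6: 110001 XOR 110101 = 000100
  pos 9: 100010 XOR 110101 = 010111
  pos 10: 101110 XOR 110101 = 011011
  pos 11: 110110 XOR 110101 = 000011
Remainder (last 5 bits) = 01100. This is the CRC / FCS.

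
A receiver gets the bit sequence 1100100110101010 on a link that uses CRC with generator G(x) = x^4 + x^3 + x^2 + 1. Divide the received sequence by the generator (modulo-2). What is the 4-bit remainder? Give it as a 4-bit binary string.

Modulo-2 division of 1100100110101010 by 11101:
  pos 0: 11001 XOR 11101 = 00100
  pos 2: 10000 XOR 11101 = 01101
  pos 3: 11011 XOR 11101 = 00110
  pos 5: 11010 XOR 11101 = 00111
  pos 7: 11110 XOR 11101 = 00011
  pos 10: 11101 XOR 11101 = 00000
Remainder = 0000 (zero — the frame passes the CRC check).

0000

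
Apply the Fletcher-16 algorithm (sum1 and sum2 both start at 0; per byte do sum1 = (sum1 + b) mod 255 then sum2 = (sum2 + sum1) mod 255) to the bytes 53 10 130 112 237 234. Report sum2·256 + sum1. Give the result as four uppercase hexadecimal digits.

930B

Running sums (mod 255):
  after byte 0 (53): sum1=53, sum2=53
  after byte 1 (10): sum1=63, sum2=116
  after byte 2 (130): sum1=193, sum2=54
  after byte 3 (112): sum1=50, sum2=104
  after byte 4 (237): sum1=32, sum2=136
  after byte 5 (234): sum1=11, sum2=147
Checksum = sum2·256 + sum1 = 147·256 + 11 = 37643 = 0x930B.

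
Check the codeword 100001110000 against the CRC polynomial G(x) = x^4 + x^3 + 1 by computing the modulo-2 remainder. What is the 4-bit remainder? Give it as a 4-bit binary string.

0000

Modulo-2 division of 100001110000 by 11001:
  pos 0: 10000 XOR 11001 = 01001
  pos 1: 10011 XOR 11001 = 01010
  pos 2: 10101 XOR 11001 = 01100
  pos 3: 11001 XOR 11001 = 00000
Remainder = 0000 (zero — the frame passes the CRC check).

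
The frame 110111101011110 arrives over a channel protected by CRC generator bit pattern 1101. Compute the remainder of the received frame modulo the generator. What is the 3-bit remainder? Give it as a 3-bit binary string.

001

Modulo-2 division of 110111101011110 by 1101:
  pos 0: 1101 XOR 1101 = 0000
  pos 4: 1110 XOR 1101 = 0011
  pos 6: 1110 XOR 1101 = 0011
  pos 8: 1111 XOR 1101 = 0010
  pos 10: 1011 XOR 1101 = 0110
  pos 11: 1100 XOR 1101 = 0001
Remainder = 001 (nonzero — an error is detected).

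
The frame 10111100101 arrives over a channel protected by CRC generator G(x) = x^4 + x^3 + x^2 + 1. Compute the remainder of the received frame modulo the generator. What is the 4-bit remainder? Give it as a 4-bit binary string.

Modulo-2 division of 10111100101 by 11101:
  pos 0: 10111 XOR 11101 = 01010
  pos 1: 10101 XOR 11101 = 01000
  pos 2: 10000 XOR 11101 = 01101
  pos 3: 11010 XOR 11101 = 00111
  pos 5: 11110 XOR 11101 = 00011
Remainder = 0111 (nonzero — an error is detected).

0111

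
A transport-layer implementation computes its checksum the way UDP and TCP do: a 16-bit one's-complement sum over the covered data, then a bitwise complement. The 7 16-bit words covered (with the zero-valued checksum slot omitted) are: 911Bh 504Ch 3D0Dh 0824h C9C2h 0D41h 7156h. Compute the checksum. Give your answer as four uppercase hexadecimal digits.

910C

One's-complement addition (fold any carry out of bit 15 back into bit 0):
  0x911B + 0x504C = 0x0E167
  0xE167 + 0x3D0D = 0x11E74 → wrap carry → 0x1E75
  0x1E75 + 0x0824 = 0x02699
  0x2699 + 0xC9C2 = 0x0F05B
  0xF05B + 0x0D41 = 0x0FD9C
  0xFD9C + 0x7156 = 0x16EF2 → wrap carry → 0x6EF3
One's-complement sum = 0x6EF3.
Checksum = ~0x6EF3 & 0xFFFF = 0x910C.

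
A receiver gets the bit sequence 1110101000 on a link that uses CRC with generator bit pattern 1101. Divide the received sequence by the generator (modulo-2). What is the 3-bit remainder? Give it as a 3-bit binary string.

001

Modulo-2 division of 1110101000 by 1101:
  pos 0: 1110 XOR 1101 = 0011
  pos 2: 1110 XOR 1101 = 0011
  pos 4: 1110 XOR 1101 = 0011
  pos 6: 1100 XOR 1101 = 0001
Remainder = 001 (nonzero — an error is detected).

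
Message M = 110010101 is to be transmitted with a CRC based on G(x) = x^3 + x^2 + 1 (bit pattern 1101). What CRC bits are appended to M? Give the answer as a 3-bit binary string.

101

Append 3 zeros: 110010101000. Divide by 1101 (XOR where the leading bit is 1):
  pos 0: 1100 XOR 1101 = 0001
  pos 3: 1101 XOR 1101 = 0000
  pos 8: 1000 XOR 1101 = 0101
Remainder (last 3 bits) = 101. This is the CRC / FCS.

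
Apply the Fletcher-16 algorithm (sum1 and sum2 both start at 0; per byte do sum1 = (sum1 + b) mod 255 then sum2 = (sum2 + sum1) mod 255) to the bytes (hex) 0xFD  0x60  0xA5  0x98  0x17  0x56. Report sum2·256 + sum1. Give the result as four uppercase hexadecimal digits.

BA0A

Running sums (mod 255):
  after byte 0 (0xFD): sum1=253, sum2=253
  after byte 1 (0x60): sum1=94, sum2=92
  after byte 2 (0xA5): sum1=4, sum2=96
  after byte 3 (0x98): sum1=156, sum2=252
  after byte 4 (0x17): sum1=179, sum2=176
  after byte 5 (0x56): sum1=10, sum2=186
Checksum = sum2·256 + sum1 = 186·256 + 10 = 47626 = 0xBA0A.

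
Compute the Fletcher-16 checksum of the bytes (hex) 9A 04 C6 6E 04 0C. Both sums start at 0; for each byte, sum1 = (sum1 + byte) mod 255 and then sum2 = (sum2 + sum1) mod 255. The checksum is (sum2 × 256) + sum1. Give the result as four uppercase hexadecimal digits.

2EE3

Running sums (mod 255):
  after byte 0 (9A): sum1=154, sum2=154
  after byte 1 (04): sum1=158, sum2=57
  after byte 2 (C6): sum1=101, sum2=158
  after byte 3 (6E): sum1=211, sum2=114
  after byte 4 (04): sum1=215, sum2=74
  after byte 5 (0C): sum1=227, sum2=46
Checksum = sum2·256 + sum1 = 46·256 + 227 = 12003 = 0x2EE3.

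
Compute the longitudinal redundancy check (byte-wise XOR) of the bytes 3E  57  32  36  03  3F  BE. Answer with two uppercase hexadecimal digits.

XOR the bytes together:
  start with 0x3E
  0x3E ⊕ 0x57 = 0x69
  0x69 ⊕ 0x32 = 0x5B
  0x5B ⊕ 0x36 = 0x6D
  0x6D ⊕ 0x03 = 0x6E
  0x6E ⊕ 0x3F = 0x51
  0x51 ⊕ 0xBE = 0xEF

EF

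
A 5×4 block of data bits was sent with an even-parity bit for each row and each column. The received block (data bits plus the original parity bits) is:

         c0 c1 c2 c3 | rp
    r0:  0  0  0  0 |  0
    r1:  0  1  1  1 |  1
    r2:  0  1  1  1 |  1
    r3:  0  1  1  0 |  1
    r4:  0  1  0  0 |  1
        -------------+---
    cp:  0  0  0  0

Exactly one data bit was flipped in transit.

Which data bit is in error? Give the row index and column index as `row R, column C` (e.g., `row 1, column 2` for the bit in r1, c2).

Recompute each row's even parity and compare to rp:
  r0: data parity 0, sent rp 0 → ok
  r1: data parity 1, sent rp 1 → ok
  r2: data parity 1, sent rp 1 → ok
  r3: data parity 0, sent rp 1 → mismatch
  r4: data parity 1, sent rp 1 → ok
Recompute each column's even parity and compare to cp:
  c0: data parity 0, sent cp 0 → ok
  c1: data parity 0, sent cp 0 → ok
  c2: data parity 1, sent cp 0 → mismatch
  c3: data parity 0, sent cp 0 → ok
Exactly one row (r3) and one column (c2) fail → the flipped bit is at their intersection.

row 3, column 2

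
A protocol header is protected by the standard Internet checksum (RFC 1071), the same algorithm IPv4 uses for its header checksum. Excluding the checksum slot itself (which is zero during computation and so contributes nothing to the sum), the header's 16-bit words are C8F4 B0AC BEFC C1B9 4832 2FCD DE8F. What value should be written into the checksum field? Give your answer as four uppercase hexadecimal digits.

One's-complement addition (fold any carry out of bit 15 back into bit 0):
  0xC8F4 + 0xB0AC = 0x179A0 → wrap carry → 0x79A1
  0x79A1 + 0xBEFC = 0x1389D → wrap carry → 0x389E
  0x389E + 0xC1B9 = 0x0FA57
  0xFA57 + 0x4832 = 0x14289 → wrap carry → 0x428A
  0x428A + 0x2FCD = 0x07257
  0x7257 + 0xDE8F = 0x150E6 → wrap carry → 0x50E7
One's-complement sum = 0x50E7.
Checksum = ~0x50E7 & 0xFFFF = 0xAF18.

AF18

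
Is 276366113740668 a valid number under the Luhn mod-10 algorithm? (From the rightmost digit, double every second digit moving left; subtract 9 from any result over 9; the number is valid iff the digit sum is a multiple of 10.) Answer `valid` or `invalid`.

From the right, keep odd positions and double even positions (subtract 9 from any doubled value over 9):
  doubled (positions 2,4,...): 3 0 5 2 3 6 5 → sum 24
  kept (positions 1,3,...): 8 6 4 3 1 6 6 2 → sum 36
Total = 60.
60 mod 10 = 0, so the number is valid.

valid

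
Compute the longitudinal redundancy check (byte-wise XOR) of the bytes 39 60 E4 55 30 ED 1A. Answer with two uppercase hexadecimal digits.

XOR the bytes together:
  start with 0x39
  0x39 ⊕ 0x60 = 0x59
  0x59 ⊕ 0xE4 = 0xBD
  0xBD ⊕ 0x55 = 0xE8
  0xE8 ⊕ 0x30 = 0xD8
  0xD8 ⊕ 0xED = 0x35
  0x35 ⊕ 0x1A = 0x2F

2F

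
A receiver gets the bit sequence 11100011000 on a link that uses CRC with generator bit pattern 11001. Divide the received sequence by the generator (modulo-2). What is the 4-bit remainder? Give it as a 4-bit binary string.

Modulo-2 division of 11100011000 by 11001:
  pos 0: 11100 XOR 11001 = 00101
  pos 2: 10101 XOR 11001 = 01100
  pos 3: 11001 XOR 11001 = 00000
Remainder = 0000 (zero — the frame passes the CRC check).

0000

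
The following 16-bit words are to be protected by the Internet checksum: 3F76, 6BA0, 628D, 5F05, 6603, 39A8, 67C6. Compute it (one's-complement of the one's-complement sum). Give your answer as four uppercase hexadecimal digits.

8BE4

One's-complement addition (fold any carry out of bit 15 back into bit 0):
  0x3F76 + 0x6BA0 = 0x0AB16
  0xAB16 + 0x628D = 0x10DA3 → wrap carry → 0x0DA4
  0x0DA4 + 0x5F05 = 0x06CA9
  0x6CA9 + 0x6603 = 0x0D2AC
  0xD2AC + 0x39A8 = 0x10C54 → wrap carry → 0x0C55
  0x0C55 + 0x67C6 = 0x0741B
One's-complement sum = 0x741B.
Checksum = ~0x741B & 0xFFFF = 0x8BE4.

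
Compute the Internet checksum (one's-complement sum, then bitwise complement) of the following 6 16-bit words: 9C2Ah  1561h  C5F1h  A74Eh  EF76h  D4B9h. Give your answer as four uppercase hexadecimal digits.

One's-complement addition (fold any carry out of bit 15 back into bit 0):
  0x9C2A + 0x1561 = 0x0B18B
  0xB18B + 0xC5F1 = 0x1777C → wrap carry → 0x777D
  0x777D + 0xA74E = 0x11ECB → wrap carry → 0x1ECC
  0x1ECC + 0xEF76 = 0x10E42 → wrap carry → 0x0E43
  0x0E43 + 0xD4B9 = 0x0E2FC
One's-complement sum = 0xE2FC.
Checksum = ~0xE2FC & 0xFFFF = 0x1D03.

1D03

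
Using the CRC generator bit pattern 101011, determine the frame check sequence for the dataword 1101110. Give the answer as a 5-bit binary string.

Append 5 zeros: 110111000000. Divide by 101011 (XOR where the leading bit is 1):
  pos 0: 110111 XOR 101011 = 011100
  pos 1: 111000 XOR 101011 = 010011
  pos 2: 100110 XOR 101011 = 001101
  pos 4: 110100 XOR 101011 = 011111
  pos 5: 111110 XOR 101011 = 010101
  pos 6: 101010 XOR 101011 = 000001
Remainder (last 5 bits) = 00001. This is the CRC / FCS.

00001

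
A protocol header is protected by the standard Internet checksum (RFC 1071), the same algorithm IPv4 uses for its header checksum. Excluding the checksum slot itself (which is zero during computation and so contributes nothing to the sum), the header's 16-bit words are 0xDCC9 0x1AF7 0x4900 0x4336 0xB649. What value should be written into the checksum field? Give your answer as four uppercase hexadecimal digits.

One's-complement addition (fold any carry out of bit 15 back into bit 0):
  0xDCC9 + 0x1AF7 = 0x0F7C0
  0xF7C0 + 0x4900 = 0x140C0 → wrap carry → 0x40C1
  0x40C1 + 0x4336 = 0x083F7
  0x83F7 + 0xB649 = 0x13A40 → wrap carry → 0x3A41
One's-complement sum = 0x3A41.
Checksum = ~0x3A41 & 0xFFFF = 0xC5BE.

C5BE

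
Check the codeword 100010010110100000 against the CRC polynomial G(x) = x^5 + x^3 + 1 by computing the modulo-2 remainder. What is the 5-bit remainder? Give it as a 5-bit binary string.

00000

Modulo-2 division of 100010010110100000 by 101001:
  pos 0: 100010 XOR 101001 = 001011
  pos 2: 101101 XOR 101001 = 000100
  pos 5: 100011 XOR 101001 = 001010
  pos 7: 101001 XOR 101001 = 000000
Remainder = 00000 (zero — the frame passes the CRC check).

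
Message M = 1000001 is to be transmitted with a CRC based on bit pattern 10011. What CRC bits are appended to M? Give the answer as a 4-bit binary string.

Append 4 zeros: 10000010000. Divide by 10011 (XOR where the leading bit is 1):
  pos 0: 10000 XOR 10011 = 00011
  pos 3: 11010 XOR 10011 = 01001
  pos 4: 10010 XOR 10011 = 00001
Remainder (last 4 bits) = 0100. This is the CRC / FCS.

0100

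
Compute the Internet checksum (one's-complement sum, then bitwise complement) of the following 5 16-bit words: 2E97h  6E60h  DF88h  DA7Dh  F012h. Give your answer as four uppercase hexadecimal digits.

B8EE

One's-complement addition (fold any carry out of bit 15 back into bit 0):
  0x2E97 + 0x6E60 = 0x09CF7
  0x9CF7 + 0xDF88 = 0x17C7F → wrap carry → 0x7C80
  0x7C80 + 0xDA7D = 0x156FD → wrap carry → 0x56FE
  0x56FE + 0xF012 = 0x14710 → wrap carry → 0x4711
One's-complement sum = 0x4711.
Checksum = ~0x4711 & 0xFFFF = 0xB8EE.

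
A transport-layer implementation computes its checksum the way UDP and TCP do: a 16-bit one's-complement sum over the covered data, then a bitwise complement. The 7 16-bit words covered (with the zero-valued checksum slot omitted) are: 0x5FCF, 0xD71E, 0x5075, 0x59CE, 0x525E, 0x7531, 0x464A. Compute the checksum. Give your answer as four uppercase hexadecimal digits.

10F4

One's-complement addition (fold any carry out of bit 15 back into bit 0):
  0x5FCF + 0xD71E = 0x136ED → wrap carry → 0x36EE
  0x36EE + 0x5075 = 0x08763
  0x8763 + 0x59CE = 0x0E131
  0xE131 + 0x525E = 0x1338F → wrap carry → 0x3390
  0x3390 + 0x7531 = 0x0A8C1
  0xA8C1 + 0x464A = 0x0EF0B
One's-complement sum = 0xEF0B.
Checksum = ~0xEF0B & 0xFFFF = 0x10F4.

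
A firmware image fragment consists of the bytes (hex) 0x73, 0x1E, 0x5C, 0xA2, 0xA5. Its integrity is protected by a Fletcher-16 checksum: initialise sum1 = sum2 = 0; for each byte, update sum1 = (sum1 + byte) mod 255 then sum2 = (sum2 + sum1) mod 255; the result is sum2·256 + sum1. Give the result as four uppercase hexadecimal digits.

Running sums (mod 255):
  after byte 0 (0x73): sum1=115, sum2=115
  after byte 1 (0x1E): sum1=145, sum2=5
  after byte 2 (0x5C): sum1=237, sum2=242
  after byte 3 (0xA2): sum1=144, sum2=131
  after byte 4 (0xA5): sum1=54, sum2=185
Checksum = sum2·256 + sum1 = 185·256 + 54 = 47414 = 0xB936.

B936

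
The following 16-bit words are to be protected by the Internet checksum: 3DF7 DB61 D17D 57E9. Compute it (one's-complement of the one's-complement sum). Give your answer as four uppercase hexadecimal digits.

BD3F

One's-complement addition (fold any carry out of bit 15 back into bit 0):
  0x3DF7 + 0xDB61 = 0x11958 → wrap carry → 0x1959
  0x1959 + 0xD17D = 0x0EAD6
  0xEAD6 + 0x57E9 = 0x142BF → wrap carry → 0x42C0
One's-complement sum = 0x42C0.
Checksum = ~0x42C0 & 0xFFFF = 0xBD3F.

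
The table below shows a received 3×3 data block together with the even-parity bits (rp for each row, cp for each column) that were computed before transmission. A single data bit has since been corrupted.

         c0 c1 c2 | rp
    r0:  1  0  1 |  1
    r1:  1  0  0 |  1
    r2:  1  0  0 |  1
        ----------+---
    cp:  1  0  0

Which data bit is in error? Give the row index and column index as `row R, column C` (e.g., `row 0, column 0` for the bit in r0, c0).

Recompute each row's even parity and compare to rp:
  r0: data parity 0, sent rp 1 → mismatch
  r1: data parity 1, sent rp 1 → ok
  r2: data parity 1, sent rp 1 → ok
Recompute each column's even parity and compare to cp:
  c0: data parity 1, sent cp 1 → ok
  c1: data parity 0, sent cp 0 → ok
  c2: data parity 1, sent cp 0 → mismatch
Exactly one row (r0) and one column (c2) fail → the flipped bit is at their intersection.

row 0, column 2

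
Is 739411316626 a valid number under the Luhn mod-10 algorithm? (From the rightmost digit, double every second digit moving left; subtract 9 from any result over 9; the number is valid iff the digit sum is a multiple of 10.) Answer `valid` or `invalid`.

valid

From the right, keep odd positions and double even positions (subtract 9 from any doubled value over 9):
  doubled (positions 2,4,...): 4 3 6 2 9 5 → sum 29
  kept (positions 1,3,...): 6 6 1 1 4 3 → sum 21
Total = 50.
50 mod 10 = 0, so the number is valid.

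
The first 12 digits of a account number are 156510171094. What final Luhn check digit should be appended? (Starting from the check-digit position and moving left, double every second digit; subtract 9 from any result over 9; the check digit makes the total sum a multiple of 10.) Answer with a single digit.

6

Partial digits right→left: 4 9 0 1 7 1 0 1 5 6 5 1
Double every second digit counting from the check-digit position (so the 1st, 3rd, 5th, ... of the partial from the right).
  doubled (with −9 where >9): 8 0 5 0 1 1 → sum 15
  kept as-is: 9 1 1 1 6 1 → sum 19
Total = 15 + 19 = 34.
Check digit = (10 − (34 mod 10)) mod 10 = 6.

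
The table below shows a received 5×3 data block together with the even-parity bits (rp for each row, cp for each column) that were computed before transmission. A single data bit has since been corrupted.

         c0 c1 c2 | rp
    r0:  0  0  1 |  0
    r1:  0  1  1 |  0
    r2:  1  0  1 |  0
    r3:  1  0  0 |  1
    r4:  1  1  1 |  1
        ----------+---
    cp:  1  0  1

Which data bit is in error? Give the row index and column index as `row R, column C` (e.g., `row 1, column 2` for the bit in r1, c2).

Recompute each row's even parity and compare to rp:
  r0: data parity 1, sent rp 0 → mismatch
  r1: data parity 0, sent rp 0 → ok
  r2: data parity 0, sent rp 0 → ok
  r3: data parity 1, sent rp 1 → ok
  r4: data parity 1, sent rp 1 → ok
Recompute each column's even parity and compare to cp:
  c0: data parity 1, sent cp 1 → ok
  c1: data parity 0, sent cp 0 → ok
  c2: data parity 0, sent cp 1 → mismatch
Exactly one row (r0) and one column (c2) fail → the flipped bit is at their intersection.

row 0, column 2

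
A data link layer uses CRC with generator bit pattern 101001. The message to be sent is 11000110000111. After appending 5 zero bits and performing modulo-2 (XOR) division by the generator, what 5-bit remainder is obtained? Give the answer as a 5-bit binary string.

11100

Append 5 zeros: 1100011000011100000. Divide by 101001 (XOR where the leading bit is 1):
  pos 0: 110001 XOR 101001 = 011000
  pos 1: 110001 XOR 101001 = 011000
  pos 2: 110000 XOR 101001 = 011001
  pos 3: 110010 XOR 101001 = 011011
  pos 4: 110110 XOR 101001 = 011111
  pos 5: 111110 XOR 101001 = 010111
  pos 6: 101111 XOR 101001 = 000110
  pos 9: 110110 XOR 101001 = 011111
  pos 10: 111110 XOR 101001 = 010111
  pos 11: 101110 XOR 101001 = 000111
Remainder (last 5 bits) = 11100. This is the CRC / FCS.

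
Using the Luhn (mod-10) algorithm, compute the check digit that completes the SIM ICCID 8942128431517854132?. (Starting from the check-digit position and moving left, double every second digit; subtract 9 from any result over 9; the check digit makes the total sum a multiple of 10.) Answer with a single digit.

3

Partial digits right→left: 2 3 1 4 5 8 7 1 5 1 3 4 8 2 1 2 4 9 8
Double every second digit counting from the check-digit position (so the 1st, 3rd, 5th, ... of the partial from the right).
  doubled (with −9 where >9): 4 2 1 5 1 6 7 2 8 7 → sum 43
  kept as-is: 3 4 8 1 1 4 2 2 9 → sum 34
Total = 43 + 34 = 77.
Check digit = (10 − (77 mod 10)) mod 10 = 3.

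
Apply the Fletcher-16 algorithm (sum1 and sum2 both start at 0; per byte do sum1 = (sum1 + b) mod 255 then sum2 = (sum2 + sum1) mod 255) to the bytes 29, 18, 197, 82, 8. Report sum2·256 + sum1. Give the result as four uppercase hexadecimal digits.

Running sums (mod 255):
  after byte 0 (29): sum1=29, sum2=29
  after byte 1 (18): sum1=47, sum2=76
  after byte 2 (197): sum1=244, sum2=65
  after byte 3 (82): sum1=71, sum2=136
  after byte 4 (8): sum1=79, sum2=215
Checksum = sum2·256 + sum1 = 215·256 + 79 = 55119 = 0xD74F.

D74F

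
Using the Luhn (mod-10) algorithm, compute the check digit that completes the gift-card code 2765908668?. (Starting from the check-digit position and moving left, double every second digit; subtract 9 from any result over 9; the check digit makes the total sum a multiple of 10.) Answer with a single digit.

3

Partial digits right→left: 8 6 6 8 0 9 5 6 7 2
Double every second digit counting from the check-digit position (so the 1st, 3rd, 5th, ... of the partial from the right).
  doubled (with −9 where >9): 7 3 0 1 5 → sum 16
  kept as-is: 6 8 9 6 2 → sum 31
Total = 16 + 31 = 47.
Check digit = (10 − (47 mod 10)) mod 10 = 3.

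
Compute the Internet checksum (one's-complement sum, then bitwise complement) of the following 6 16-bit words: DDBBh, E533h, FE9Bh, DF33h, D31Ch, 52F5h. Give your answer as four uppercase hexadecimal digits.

One's-complement addition (fold any carry out of bit 15 back into bit 0):
  0xDDBB + 0xE533 = 0x1C2EE → wrap carry → 0xC2EF
  0xC2EF + 0xFE9B = 0x1C18A → wrap carry → 0xC18B
  0xC18B + 0xDF33 = 0x1A0BE → wrap carry → 0xA0BF
  0xA0BF + 0xD31C = 0x173DB → wrap carry → 0x73DC
  0x73DC + 0x52F5 = 0x0C6D1
One's-complement sum = 0xC6D1.
Checksum = ~0xC6D1 & 0xFFFF = 0x392E.

392E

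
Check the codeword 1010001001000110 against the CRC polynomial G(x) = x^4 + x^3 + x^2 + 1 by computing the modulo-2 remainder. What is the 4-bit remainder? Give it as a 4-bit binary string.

Modulo-2 division of 1010001001000110 by 11101:
  pos 0: 10100 XOR 11101 = 01001
  pos 1: 10010 XOR 11101 = 01111
  pos 2: 11111 XOR 11101 = 00010
  pos 5: 10001 XOR 11101 = 01100
  pos 6: 11000 XOR 11101 = 00101
  pos 8: 10100 XOR 11101 = 01001
  pos 9: 10011 XOR 11101 = 01110
  pos 10: 11101 XOR 11101 = 00000
Remainder = 0000 (zero — the frame passes the CRC check).

0000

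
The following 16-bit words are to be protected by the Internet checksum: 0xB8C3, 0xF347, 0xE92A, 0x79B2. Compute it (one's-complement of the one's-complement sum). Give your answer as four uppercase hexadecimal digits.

One's-complement addition (fold any carry out of bit 15 back into bit 0):
  0xB8C3 + 0xF347 = 0x1AC0A → wrap carry → 0xAC0B
  0xAC0B + 0xE92A = 0x19535 → wrap carry → 0x9536
  0x9536 + 0x79B2 = 0x10EE8 → wrap carry → 0x0EE9
One's-complement sum = 0x0EE9.
Checksum = ~0x0EE9 & 0xFFFF = 0xF116.

F116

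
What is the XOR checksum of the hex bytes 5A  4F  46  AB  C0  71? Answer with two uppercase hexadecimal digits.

49

XOR the bytes together:
  start with 0x5A
  0x5A ⊕ 0x4F = 0x15
  0x15 ⊕ 0x46 = 0x53
  0x53 ⊕ 0xAB = 0xF8
  0xF8 ⊕ 0xC0 = 0x38
  0x38 ⊕ 0x71 = 0x49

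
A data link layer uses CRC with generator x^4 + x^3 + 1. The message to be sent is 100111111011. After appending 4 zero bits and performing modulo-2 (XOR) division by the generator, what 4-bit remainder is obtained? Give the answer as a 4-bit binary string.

1011

Append 4 zeros: 1001111110110000. Divide by 11001 (XOR where the leading bit is 1):
  pos 0: 10011 XOR 11001 = 01010
  pos 1: 10101 XOR 11001 = 01100
  pos 2: 11001 XOR 11001 = 00000
  pos 7: 11011 XOR 11001 = 00010
  pos 10: 10000 XOR 11001 = 01001
  pos 11: 10010 XOR 11001 = 01011
Remainder (last 4 bits) = 1011. This is the CRC / FCS.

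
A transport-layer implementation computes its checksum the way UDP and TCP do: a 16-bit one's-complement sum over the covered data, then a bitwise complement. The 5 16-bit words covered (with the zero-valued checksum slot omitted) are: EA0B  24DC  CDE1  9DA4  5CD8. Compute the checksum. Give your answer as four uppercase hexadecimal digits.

28B9

One's-complement addition (fold any carry out of bit 15 back into bit 0):
  0xEA0B + 0x24DC = 0x10EE7 → wrap carry → 0x0EE8
  0x0EE8 + 0xCDE1 = 0x0DCC9
  0xDCC9 + 0x9DA4 = 0x17A6D → wrap carry → 0x7A6E
  0x7A6E + 0x5CD8 = 0x0D746
One's-complement sum = 0xD746.
Checksum = ~0xD746 & 0xFFFF = 0x28B9.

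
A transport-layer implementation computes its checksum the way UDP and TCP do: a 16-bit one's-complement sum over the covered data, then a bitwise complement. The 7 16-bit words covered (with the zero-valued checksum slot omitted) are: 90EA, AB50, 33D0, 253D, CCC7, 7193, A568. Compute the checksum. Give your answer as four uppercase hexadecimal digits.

One's-complement addition (fold any carry out of bit 15 back into bit 0):
  0x90EA + 0xAB50 = 0x13C3A → wrap carry → 0x3C3B
  0x3C3B + 0x33D0 = 0x0700B
  0x700B + 0x253D = 0x09548
  0x9548 + 0xCCC7 = 0x1620F → wrap carry → 0x6210
  0x6210 + 0x7193 = 0x0D3A3
  0xD3A3 + 0xA568 = 0x1790B → wrap carry → 0x790C
One's-complement sum = 0x790C.
Checksum = ~0x790C & 0xFFFF = 0x86F3.

86F3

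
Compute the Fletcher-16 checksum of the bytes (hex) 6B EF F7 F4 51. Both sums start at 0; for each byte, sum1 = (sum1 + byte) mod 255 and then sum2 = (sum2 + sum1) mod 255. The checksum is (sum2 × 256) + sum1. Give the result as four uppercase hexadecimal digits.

FB99

Running sums (mod 255):
  after byte 0 (6B): sum1=107, sum2=107
  after byte 1 (EF): sum1=91, sum2=198
  after byte 2 (F7): sum1=83, sum2=26
  after byte 3 (F4): sum1=72, sum2=98
  after byte 4 (51): sum1=153, sum2=251
Checksum = sum2·256 + sum1 = 251·256 + 153 = 64409 = 0xFB99.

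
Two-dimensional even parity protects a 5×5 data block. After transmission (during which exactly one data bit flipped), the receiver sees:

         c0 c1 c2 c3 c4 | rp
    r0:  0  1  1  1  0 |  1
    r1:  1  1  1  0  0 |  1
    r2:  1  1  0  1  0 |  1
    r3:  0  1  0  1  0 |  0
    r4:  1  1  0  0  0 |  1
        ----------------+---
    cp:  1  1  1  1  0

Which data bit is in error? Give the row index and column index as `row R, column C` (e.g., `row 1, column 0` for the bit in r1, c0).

Recompute each row's even parity and compare to rp:
  r0: data parity 1, sent rp 1 → ok
  r1: data parity 1, sent rp 1 → ok
  r2: data parity 1, sent rp 1 → ok
  r3: data parity 0, sent rp 0 → ok
  r4: data parity 0, sent rp 1 → mismatch
Recompute each column's even parity and compare to cp:
  c0: data parity 1, sent cp 1 → ok
  c1: data parity 1, sent cp 1 → ok
  c2: data parity 0, sent cp 1 → mismatch
  c3: data parity 1, sent cp 1 → ok
  c4: data parity 0, sent cp 0 → ok
Exactly one row (r4) and one column (c2) fail → the flipped bit is at their intersection.

row 4, column 2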